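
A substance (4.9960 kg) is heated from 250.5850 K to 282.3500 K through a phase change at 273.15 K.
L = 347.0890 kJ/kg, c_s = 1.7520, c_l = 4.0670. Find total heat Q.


Q1 (sensible, solid) = 4.9960 * 1.7520 * 22.5650 = 197.5113 kJ
Q2 (latent) = 4.9960 * 347.0890 = 1734.0566 kJ
Q3 (sensible, liquid) = 4.9960 * 4.0670 * 9.2000 = 186.9323 kJ
Q_total = 2118.5002 kJ

2118.5002 kJ


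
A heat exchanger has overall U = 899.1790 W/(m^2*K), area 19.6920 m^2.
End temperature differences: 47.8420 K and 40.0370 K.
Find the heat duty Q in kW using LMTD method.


LMTD = 43.8237 K
Q = 899.1790 * 19.6920 * 43.8237 = 775970.5574 W = 775.9706 kW

775.9706 kW


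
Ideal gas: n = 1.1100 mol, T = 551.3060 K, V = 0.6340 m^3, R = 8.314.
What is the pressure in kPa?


P = nRT/V = 1.1100 * 8.314 * 551.3060 / 0.6340
= 5087.7495 / 0.6340 = 8024.8414 Pa = 8.0248 kPa

8.0248 kPa


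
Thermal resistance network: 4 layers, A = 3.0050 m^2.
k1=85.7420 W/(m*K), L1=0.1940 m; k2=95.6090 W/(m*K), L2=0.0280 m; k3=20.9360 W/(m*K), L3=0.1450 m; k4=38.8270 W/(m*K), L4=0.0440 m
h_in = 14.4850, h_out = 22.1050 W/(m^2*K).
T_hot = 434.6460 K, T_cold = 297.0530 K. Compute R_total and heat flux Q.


R_conv_in = 1/(14.4850*3.0050) = 0.0230
R_1 = 0.1940/(85.7420*3.0050) = 0.0008
R_2 = 0.0280/(95.6090*3.0050) = 9.7457e-05
R_3 = 0.1450/(20.9360*3.0050) = 0.0023
R_4 = 0.0440/(38.8270*3.0050) = 0.0004
R_conv_out = 1/(22.1050*3.0050) = 0.0151
R_total = 0.0416 K/W
Q = 137.5930 / 0.0416 = 3310.6456 W

R_total = 0.0416 K/W, Q = 3310.6456 W


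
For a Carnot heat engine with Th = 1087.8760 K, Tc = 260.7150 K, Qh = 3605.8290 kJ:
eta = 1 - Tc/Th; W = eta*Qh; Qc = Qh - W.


eta = 1 - 260.7150/1087.8760 = 0.7603
W = 0.7603 * 3605.8290 = 2741.6738 kJ
Qc = 3605.8290 - 2741.6738 = 864.1552 kJ

eta = 76.0345%, W = 2741.6738 kJ, Qc = 864.1552 kJ


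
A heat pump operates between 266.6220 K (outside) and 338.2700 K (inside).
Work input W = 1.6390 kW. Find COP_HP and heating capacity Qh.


COP = 338.2700 / 71.6480 = 4.7213
Qh = 4.7213 * 1.6390 = 7.7382 kW

COP = 4.7213, Qh = 7.7382 kW


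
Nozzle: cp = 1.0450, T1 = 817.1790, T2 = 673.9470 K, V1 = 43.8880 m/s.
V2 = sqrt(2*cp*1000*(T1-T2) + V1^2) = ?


dT = 143.2320 K
2*cp*1000*dT = 299354.8800
V1^2 = 1926.1565
V2 = sqrt(301281.0365) = 548.8907 m/s

548.8907 m/s


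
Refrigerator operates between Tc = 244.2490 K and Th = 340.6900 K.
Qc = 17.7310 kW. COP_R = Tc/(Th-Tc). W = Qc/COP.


COP = 244.2490 / 96.4410 = 2.5326
W = 17.7310 / 2.5326 = 7.0010 kW

COP = 2.5326, W = 7.0010 kW


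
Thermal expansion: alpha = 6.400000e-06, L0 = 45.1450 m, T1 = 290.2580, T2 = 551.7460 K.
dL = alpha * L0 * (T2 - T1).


dT = 261.4880 K
dL = 6.400000e-06 * 45.1450 * 261.4880 = 0.075551 m
L_final = 45.220551 m

dL = 0.075551 m


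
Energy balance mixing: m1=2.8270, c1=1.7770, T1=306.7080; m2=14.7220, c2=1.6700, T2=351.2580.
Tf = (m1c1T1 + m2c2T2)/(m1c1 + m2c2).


num = 10176.7097
den = 29.6093
Tf = 343.6996 K

343.6996 K


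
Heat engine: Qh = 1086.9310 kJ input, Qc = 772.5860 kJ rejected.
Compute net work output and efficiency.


W = 1086.9310 - 772.5860 = 314.3450 kJ
eta = 314.3450 / 1086.9310 = 0.2892 = 28.9204%

W = 314.3450 kJ, eta = 28.9204%


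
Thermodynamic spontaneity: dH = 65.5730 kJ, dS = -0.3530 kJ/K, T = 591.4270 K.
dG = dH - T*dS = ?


T*dS = 591.4270 * -0.3530 = -208.7737 kJ
dG = 65.5730 + 208.7737 = 274.3467 kJ (non-spontaneous)

dG = 274.3467 kJ, non-spontaneous


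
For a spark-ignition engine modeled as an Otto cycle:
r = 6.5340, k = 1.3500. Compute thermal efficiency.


r^(k-1) = 1.9289
eta = 1 - 1/1.9289 = 0.4816 = 48.1573%

48.1573%


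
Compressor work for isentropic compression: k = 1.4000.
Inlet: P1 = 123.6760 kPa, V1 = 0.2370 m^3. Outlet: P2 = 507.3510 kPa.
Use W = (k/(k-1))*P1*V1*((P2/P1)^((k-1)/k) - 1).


(k-1)/k = 0.2857
(P2/P1)^exp = 1.4968
W = 3.5000 * 123.6760 * 0.2370 * (1.4968 - 1) = 50.9613 kJ

50.9613 kJ


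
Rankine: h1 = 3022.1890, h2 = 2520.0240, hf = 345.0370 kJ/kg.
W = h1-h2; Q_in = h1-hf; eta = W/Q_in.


W = 502.1650 kJ/kg
Q_in = 2677.1520 kJ/kg
eta = 0.1876 = 18.7574%

eta = 18.7574%


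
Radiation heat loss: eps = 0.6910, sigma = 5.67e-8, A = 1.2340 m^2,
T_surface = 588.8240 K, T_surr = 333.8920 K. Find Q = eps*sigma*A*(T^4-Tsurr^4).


T^4 = 1.2021e+11
Tsurr^4 = 1.2429e+10
Q = 0.6910 * 5.67e-8 * 1.2340 * 1.0778e+11 = 5211.0046 W

5211.0046 W


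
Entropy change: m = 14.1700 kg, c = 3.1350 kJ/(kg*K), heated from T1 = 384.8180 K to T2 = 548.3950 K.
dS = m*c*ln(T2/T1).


T2/T1 = 1.4251
ln(T2/T1) = 0.3542
dS = 14.1700 * 3.1350 * 0.3542 = 15.7357 kJ/K

15.7357 kJ/K


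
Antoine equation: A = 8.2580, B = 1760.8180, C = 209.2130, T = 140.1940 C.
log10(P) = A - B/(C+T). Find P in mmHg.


C+T = 349.4070
B/(C+T) = 5.0394
log10(P) = 8.2580 - 5.0394 = 3.2186
P = 10^3.2186 = 1654.0673 mmHg

1654.0673 mmHg


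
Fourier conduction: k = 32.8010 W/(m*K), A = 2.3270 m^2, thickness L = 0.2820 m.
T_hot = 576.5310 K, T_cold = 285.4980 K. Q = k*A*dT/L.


dT = 291.0330 K
Q = 32.8010 * 2.3270 * 291.0330 / 0.2820 = 78772.8567 W

78772.8567 W


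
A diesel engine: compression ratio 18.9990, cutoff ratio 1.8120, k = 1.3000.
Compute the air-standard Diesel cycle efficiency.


r^(k-1) = 2.4189
rc^k = 2.1657
eta = 0.5435 = 54.3457%

54.3457%


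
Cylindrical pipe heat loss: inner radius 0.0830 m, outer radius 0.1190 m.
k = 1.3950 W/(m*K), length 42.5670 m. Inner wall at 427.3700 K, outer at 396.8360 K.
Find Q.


dT = 30.5340 K
ln(ro/ri) = 0.3603
Q = 2*pi*1.3950*42.5670*30.5340 / 0.3603 = 31620.3876 W

31620.3876 W


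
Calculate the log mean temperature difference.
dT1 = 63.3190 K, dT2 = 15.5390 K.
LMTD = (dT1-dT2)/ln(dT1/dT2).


dT1/dT2 = 4.0748
ln(dT1/dT2) = 1.4048
LMTD = 47.7800 / 1.4048 = 34.0112 K

34.0112 K


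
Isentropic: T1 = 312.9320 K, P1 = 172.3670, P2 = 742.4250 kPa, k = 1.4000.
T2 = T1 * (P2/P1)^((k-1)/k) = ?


(k-1)/k = 0.2857
(P2/P1)^exp = 1.5177
T2 = 312.9320 * 1.5177 = 474.9518 K

474.9518 K


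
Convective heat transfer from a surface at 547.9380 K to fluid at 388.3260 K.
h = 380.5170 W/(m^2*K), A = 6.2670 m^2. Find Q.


dT = 159.6120 K
Q = 380.5170 * 6.2670 * 159.6120 = 380626.7426 W

380626.7426 W


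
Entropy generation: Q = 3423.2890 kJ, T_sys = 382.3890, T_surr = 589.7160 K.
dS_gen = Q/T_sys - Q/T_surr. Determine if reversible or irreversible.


dS_sys = 3423.2890/382.3890 = 8.9524 kJ/K
dS_surr = -3423.2890/589.7160 = -5.8050 kJ/K
dS_gen = 8.9524 - 5.8050 = 3.1474 kJ/K (irreversible)

dS_gen = 3.1474 kJ/K, irreversible


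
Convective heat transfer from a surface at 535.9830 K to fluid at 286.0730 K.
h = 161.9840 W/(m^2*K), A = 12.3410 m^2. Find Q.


dT = 249.9100 K
Q = 161.9840 * 12.3410 * 249.9100 = 499581.2220 W

499581.2220 W


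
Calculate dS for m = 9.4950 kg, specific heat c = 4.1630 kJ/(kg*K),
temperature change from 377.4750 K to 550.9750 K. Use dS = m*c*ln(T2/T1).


T2/T1 = 1.4596
ln(T2/T1) = 0.3782
dS = 9.4950 * 4.1630 * 0.3782 = 14.9488 kJ/K

14.9488 kJ/K


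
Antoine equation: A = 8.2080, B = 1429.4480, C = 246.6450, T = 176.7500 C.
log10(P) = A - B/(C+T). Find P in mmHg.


C+T = 423.3950
B/(C+T) = 3.3762
log10(P) = 8.2080 - 3.3762 = 4.8318
P = 10^4.8318 = 67895.8115 mmHg

67895.8115 mmHg


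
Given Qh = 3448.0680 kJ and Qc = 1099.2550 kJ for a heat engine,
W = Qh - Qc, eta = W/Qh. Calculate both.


W = 3448.0680 - 1099.2550 = 2348.8130 kJ
eta = 2348.8130 / 3448.0680 = 0.6812 = 68.1197%

W = 2348.8130 kJ, eta = 68.1197%


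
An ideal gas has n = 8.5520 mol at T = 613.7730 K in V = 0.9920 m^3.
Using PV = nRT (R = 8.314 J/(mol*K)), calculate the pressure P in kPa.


P = nRT/V = 8.5520 * 8.314 * 613.7730 / 0.9920
= 43640.0754 / 0.9920 = 43992.0115 Pa = 43.9920 kPa

43.9920 kPa


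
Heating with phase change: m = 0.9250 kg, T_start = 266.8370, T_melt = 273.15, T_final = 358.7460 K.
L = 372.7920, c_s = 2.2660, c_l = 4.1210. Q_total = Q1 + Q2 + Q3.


Q1 (sensible, solid) = 0.9250 * 2.2660 * 6.3130 = 13.2324 kJ
Q2 (latent) = 0.9250 * 372.7920 = 344.8326 kJ
Q3 (sensible, liquid) = 0.9250 * 4.1210 * 85.5960 = 326.2855 kJ
Q_total = 684.3505 kJ

684.3505 kJ


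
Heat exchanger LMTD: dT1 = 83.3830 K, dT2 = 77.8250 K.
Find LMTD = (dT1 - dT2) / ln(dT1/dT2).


dT1/dT2 = 1.0714
ln(dT1/dT2) = 0.0690
LMTD = 5.5580 / 0.0690 = 80.5721 K

80.5721 K


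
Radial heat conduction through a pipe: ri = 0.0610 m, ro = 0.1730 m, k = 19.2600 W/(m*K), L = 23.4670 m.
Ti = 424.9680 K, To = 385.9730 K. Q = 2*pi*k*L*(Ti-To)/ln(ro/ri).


dT = 38.9950 K
ln(ro/ri) = 1.0424
Q = 2*pi*19.2600*23.4670*38.9950 / 1.0424 = 106233.3458 W

106233.3458 W


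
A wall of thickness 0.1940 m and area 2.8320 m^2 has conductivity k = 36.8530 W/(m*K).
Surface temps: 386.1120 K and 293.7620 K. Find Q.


dT = 92.3500 K
Q = 36.8530 * 2.8320 * 92.3500 / 0.1940 = 49682.2512 W

49682.2512 W


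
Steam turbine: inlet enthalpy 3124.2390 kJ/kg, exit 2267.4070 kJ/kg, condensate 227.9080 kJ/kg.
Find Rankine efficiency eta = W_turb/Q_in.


W = 856.8320 kJ/kg
Q_in = 2896.3310 kJ/kg
eta = 0.2958 = 29.5834%

eta = 29.5834%


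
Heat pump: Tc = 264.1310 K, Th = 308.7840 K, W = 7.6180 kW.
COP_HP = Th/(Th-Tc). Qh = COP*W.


COP = 308.7840 / 44.6530 = 6.9152
Qh = 6.9152 * 7.6180 = 52.6799 kW

COP = 6.9152, Qh = 52.6799 kW


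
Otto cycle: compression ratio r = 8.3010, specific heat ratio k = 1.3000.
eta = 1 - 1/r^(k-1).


r^(k-1) = 1.8869
eta = 1 - 1/1.8869 = 0.4700 = 47.0018%

47.0018%


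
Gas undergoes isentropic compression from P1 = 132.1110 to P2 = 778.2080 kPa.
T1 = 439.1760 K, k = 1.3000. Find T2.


(k-1)/k = 0.2308
(P2/P1)^exp = 1.5057
T2 = 439.1760 * 1.5057 = 661.2521 K

661.2521 K


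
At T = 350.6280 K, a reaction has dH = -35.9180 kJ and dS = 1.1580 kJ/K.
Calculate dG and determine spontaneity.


T*dS = 350.6280 * 1.1580 = 406.0272 kJ
dG = -35.9180 - 406.0272 = -441.9452 kJ (spontaneous)

dG = -441.9452 kJ, spontaneous


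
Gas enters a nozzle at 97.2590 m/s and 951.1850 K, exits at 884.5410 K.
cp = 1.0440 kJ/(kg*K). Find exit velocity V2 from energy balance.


dT = 66.6440 K
2*cp*1000*dT = 139152.6720
V1^2 = 9459.3131
V2 = sqrt(148611.9851) = 385.5023 m/s

385.5023 m/s


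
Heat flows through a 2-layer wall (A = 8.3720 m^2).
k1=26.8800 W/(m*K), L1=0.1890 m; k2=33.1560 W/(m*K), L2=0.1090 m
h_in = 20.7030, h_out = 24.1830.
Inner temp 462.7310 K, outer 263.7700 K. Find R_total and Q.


R_conv_in = 1/(20.7030*8.3720) = 0.0058
R_1 = 0.1890/(26.8800*8.3720) = 0.0008
R_2 = 0.1090/(33.1560*8.3720) = 0.0004
R_conv_out = 1/(24.1830*8.3720) = 0.0049
R_total = 0.0119 K/W
Q = 198.9610 / 0.0119 = 16661.6335 W

R_total = 0.0119 K/W, Q = 16661.6335 W


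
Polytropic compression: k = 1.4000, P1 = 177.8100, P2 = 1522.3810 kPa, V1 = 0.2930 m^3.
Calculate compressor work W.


(k-1)/k = 0.2857
(P2/P1)^exp = 1.8469
W = 3.5000 * 177.8100 * 0.2930 * (1.8469 - 1) = 154.4307 kJ

154.4307 kJ


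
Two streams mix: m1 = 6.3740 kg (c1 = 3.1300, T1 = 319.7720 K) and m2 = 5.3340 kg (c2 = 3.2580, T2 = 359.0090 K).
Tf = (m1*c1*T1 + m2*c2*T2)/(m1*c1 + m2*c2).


num = 12618.5698
den = 37.3288
Tf = 338.0385 K

338.0385 K


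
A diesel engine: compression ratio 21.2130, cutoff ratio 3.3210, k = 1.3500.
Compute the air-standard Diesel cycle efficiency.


r^(k-1) = 2.9128
rc^k = 5.0549
eta = 0.5557 = 55.5716%

55.5716%


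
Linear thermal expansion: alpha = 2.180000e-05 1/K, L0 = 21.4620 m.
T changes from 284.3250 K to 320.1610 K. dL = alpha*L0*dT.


dT = 35.8360 K
dL = 2.180000e-05 * 21.4620 * 35.8360 = 0.016767 m
L_final = 21.478767 m

dL = 0.016767 m


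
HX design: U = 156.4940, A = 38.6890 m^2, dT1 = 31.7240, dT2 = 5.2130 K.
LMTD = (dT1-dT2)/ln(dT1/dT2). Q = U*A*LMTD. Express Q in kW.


LMTD = 14.6801 K
Q = 156.4940 * 38.6890 * 14.6801 = 88881.8902 W = 88.8819 kW

88.8819 kW


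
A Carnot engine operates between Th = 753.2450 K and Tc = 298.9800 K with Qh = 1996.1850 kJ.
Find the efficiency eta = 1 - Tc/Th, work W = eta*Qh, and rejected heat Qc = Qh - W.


eta = 1 - 298.9800/753.2450 = 0.6031
W = 0.6031 * 1996.1850 = 1203.8540 kJ
Qc = 1996.1850 - 1203.8540 = 792.3310 kJ

eta = 60.3077%, W = 1203.8540 kJ, Qc = 792.3310 kJ


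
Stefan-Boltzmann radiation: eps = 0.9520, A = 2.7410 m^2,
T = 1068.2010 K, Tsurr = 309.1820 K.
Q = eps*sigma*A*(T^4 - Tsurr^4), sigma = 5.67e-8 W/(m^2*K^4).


T^4 = 1.3020e+12
Tsurr^4 = 9.1381e+09
Q = 0.9520 * 5.67e-8 * 2.7410 * 1.2929e+12 = 191285.5292 W

191285.5292 W


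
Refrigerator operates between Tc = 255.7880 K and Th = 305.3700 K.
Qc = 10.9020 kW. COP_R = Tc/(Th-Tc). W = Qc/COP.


COP = 255.7880 / 49.5820 = 5.1589
W = 10.9020 / 5.1589 = 2.1132 kW

COP = 5.1589, W = 2.1132 kW


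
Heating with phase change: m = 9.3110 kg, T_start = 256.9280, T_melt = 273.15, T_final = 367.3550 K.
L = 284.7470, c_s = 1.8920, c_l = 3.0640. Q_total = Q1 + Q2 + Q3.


Q1 (sensible, solid) = 9.3110 * 1.8920 * 16.2220 = 285.7734 kJ
Q2 (latent) = 9.3110 * 284.7470 = 2651.2793 kJ
Q3 (sensible, liquid) = 9.3110 * 3.0640 * 94.2050 = 2687.5654 kJ
Q_total = 5624.6182 kJ

5624.6182 kJ


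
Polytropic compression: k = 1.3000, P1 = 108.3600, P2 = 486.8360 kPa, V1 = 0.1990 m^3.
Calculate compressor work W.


(k-1)/k = 0.2308
(P2/P1)^exp = 1.4144
W = 4.3333 * 108.3600 * 0.1990 * (1.4144 - 1) = 38.7249 kJ

38.7249 kJ


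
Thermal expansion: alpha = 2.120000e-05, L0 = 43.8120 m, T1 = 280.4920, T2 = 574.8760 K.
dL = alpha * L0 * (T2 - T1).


dT = 294.3840 K
dL = 2.120000e-05 * 43.8120 * 294.3840 = 0.273428 m
L_final = 44.085428 m

dL = 0.273428 m


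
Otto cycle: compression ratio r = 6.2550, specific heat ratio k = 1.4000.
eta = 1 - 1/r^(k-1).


r^(k-1) = 2.0820
eta = 1 - 1/2.0820 = 0.5197 = 51.9704%

51.9704%


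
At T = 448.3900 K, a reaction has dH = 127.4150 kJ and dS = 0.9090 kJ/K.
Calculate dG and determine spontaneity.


T*dS = 448.3900 * 0.9090 = 407.5865 kJ
dG = 127.4150 - 407.5865 = -280.1715 kJ (spontaneous)

dG = -280.1715 kJ, spontaneous


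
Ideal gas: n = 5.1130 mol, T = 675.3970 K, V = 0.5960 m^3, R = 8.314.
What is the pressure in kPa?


P = nRT/V = 5.1130 * 8.314 * 675.3970 / 0.5960
= 28710.7766 / 0.5960 = 48172.4440 Pa = 48.1724 kPa

48.1724 kPa


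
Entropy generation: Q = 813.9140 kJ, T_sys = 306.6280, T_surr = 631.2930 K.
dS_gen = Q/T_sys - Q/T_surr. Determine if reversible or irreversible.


dS_sys = 813.9140/306.6280 = 2.6544 kJ/K
dS_surr = -813.9140/631.2930 = -1.2893 kJ/K
dS_gen = 2.6544 - 1.2893 = 1.3651 kJ/K (irreversible)

dS_gen = 1.3651 kJ/K, irreversible


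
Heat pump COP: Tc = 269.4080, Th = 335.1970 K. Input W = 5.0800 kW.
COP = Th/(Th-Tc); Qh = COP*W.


COP = 335.1970 / 65.7890 = 5.0950
Qh = 5.0950 * 5.0800 = 25.8828 kW

COP = 5.0950, Qh = 25.8828 kW


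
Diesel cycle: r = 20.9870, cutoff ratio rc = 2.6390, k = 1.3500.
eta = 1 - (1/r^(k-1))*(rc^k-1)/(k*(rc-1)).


r^(k-1) = 2.9019
rc^k = 3.7063
eta = 0.5785 = 57.8513%

57.8513%


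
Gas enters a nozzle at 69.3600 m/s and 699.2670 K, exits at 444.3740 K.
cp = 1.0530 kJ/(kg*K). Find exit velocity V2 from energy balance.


dT = 254.8930 K
2*cp*1000*dT = 536804.6580
V1^2 = 4810.8096
V2 = sqrt(541615.4676) = 735.9453 m/s

735.9453 m/s


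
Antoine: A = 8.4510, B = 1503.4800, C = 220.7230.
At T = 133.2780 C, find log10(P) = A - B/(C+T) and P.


C+T = 354.0010
B/(C+T) = 4.2471
log10(P) = 8.4510 - 4.2471 = 4.2039
P = 10^4.2039 = 15991.6528 mmHg

15991.6528 mmHg


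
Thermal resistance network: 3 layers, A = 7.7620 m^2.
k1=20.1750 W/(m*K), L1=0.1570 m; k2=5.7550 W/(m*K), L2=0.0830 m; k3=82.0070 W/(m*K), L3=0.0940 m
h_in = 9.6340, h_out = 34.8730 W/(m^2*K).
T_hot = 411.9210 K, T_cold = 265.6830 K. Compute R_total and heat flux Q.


R_conv_in = 1/(9.6340*7.7620) = 0.0134
R_1 = 0.1570/(20.1750*7.7620) = 0.0010
R_2 = 0.0830/(5.7550*7.7620) = 0.0019
R_3 = 0.0940/(82.0070*7.7620) = 0.0001
R_conv_out = 1/(34.8730*7.7620) = 0.0037
R_total = 0.0201 K/W
Q = 146.2380 / 0.0201 = 7284.4534 W

R_total = 0.0201 K/W, Q = 7284.4534 W


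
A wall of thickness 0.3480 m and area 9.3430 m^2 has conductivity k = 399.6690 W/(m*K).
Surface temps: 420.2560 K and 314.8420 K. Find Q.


dT = 105.4140 K
Q = 399.6690 * 9.3430 * 105.4140 / 0.3480 = 1131112.6567 W

1131112.6567 W


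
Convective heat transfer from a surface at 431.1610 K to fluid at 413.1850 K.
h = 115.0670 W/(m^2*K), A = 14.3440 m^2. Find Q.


dT = 17.9760 K
Q = 115.0670 * 14.3440 * 17.9760 = 29669.7664 W

29669.7664 W


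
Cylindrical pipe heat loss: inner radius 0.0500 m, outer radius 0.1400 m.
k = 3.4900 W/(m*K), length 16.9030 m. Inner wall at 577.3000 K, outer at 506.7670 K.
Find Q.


dT = 70.5330 K
ln(ro/ri) = 1.0296
Q = 2*pi*3.4900*16.9030*70.5330 / 1.0296 = 25391.2873 W

25391.2873 W


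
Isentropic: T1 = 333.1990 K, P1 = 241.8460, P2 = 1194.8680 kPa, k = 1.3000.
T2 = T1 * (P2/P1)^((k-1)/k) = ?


(k-1)/k = 0.2308
(P2/P1)^exp = 1.4458
T2 = 333.1990 * 1.4458 = 481.7337 K

481.7337 K


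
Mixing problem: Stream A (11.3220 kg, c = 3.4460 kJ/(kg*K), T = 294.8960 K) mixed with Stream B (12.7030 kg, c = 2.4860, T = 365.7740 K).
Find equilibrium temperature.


num = 23056.5657
den = 70.5953
Tf = 326.6021 K

326.6021 K


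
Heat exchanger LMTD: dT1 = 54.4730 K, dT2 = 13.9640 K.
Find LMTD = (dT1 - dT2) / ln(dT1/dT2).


dT1/dT2 = 3.9010
ln(dT1/dT2) = 1.3612
LMTD = 40.5090 / 1.3612 = 29.7593 K

29.7593 K


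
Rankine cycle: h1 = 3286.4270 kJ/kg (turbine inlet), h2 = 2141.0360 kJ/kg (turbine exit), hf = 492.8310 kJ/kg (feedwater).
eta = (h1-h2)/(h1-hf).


W = 1145.3910 kJ/kg
Q_in = 2793.5960 kJ/kg
eta = 0.4100 = 41.0006%

eta = 41.0006%


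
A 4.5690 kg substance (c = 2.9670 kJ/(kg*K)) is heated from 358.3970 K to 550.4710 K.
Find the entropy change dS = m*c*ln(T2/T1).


T2/T1 = 1.5359
ln(T2/T1) = 0.4291
dS = 4.5690 * 2.9670 * 0.4291 = 5.8174 kJ/K

5.8174 kJ/K


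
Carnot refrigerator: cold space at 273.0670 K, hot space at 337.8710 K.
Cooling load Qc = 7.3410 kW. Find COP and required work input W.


COP = 273.0670 / 64.8040 = 4.2137
W = 7.3410 / 4.2137 = 1.7422 kW

COP = 4.2137, W = 1.7422 kW


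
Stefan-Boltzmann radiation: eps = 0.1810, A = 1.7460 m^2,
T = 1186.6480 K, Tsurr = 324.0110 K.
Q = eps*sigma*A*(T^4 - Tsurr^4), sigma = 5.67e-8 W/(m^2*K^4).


T^4 = 1.9828e+12
Tsurr^4 = 1.1021e+10
Q = 0.1810 * 5.67e-8 * 1.7460 * 1.9718e+12 = 35332.3720 W

35332.3720 W


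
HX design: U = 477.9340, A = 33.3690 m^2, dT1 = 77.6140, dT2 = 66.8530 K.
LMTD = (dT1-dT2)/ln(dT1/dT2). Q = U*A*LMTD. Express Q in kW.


LMTD = 72.0997 K
Q = 477.9340 * 33.3690 * 72.0997 = 1149859.0996 W = 1149.8591 kW

1149.8591 kW


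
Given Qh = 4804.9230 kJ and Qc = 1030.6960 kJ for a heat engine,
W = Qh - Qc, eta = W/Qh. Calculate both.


W = 4804.9230 - 1030.6960 = 3774.2270 kJ
eta = 3774.2270 / 4804.9230 = 0.7855 = 78.5492%

W = 3774.2270 kJ, eta = 78.5492%


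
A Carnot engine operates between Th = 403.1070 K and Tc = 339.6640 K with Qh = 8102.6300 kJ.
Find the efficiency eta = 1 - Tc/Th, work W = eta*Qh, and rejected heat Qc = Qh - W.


eta = 1 - 339.6640/403.1070 = 0.1574
W = 0.1574 * 8102.6300 = 1275.2325 kJ
Qc = 8102.6300 - 1275.2325 = 6827.3975 kJ

eta = 15.7385%, W = 1275.2325 kJ, Qc = 6827.3975 kJ


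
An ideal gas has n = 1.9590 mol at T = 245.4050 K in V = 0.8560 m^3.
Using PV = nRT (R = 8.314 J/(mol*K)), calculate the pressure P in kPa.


P = nRT/V = 1.9590 * 8.314 * 245.4050 / 0.8560
= 3996.9422 / 0.8560 = 4669.3249 Pa = 4.6693 kPa

4.6693 kPa


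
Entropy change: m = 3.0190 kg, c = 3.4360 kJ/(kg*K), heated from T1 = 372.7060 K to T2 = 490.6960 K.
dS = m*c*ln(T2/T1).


T2/T1 = 1.3166
ln(T2/T1) = 0.2750
dS = 3.0190 * 3.4360 * 0.2750 = 2.8530 kJ/K

2.8530 kJ/K


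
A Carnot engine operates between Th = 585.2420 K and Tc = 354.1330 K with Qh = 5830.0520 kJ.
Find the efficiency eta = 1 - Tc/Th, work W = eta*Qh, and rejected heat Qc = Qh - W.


eta = 1 - 354.1330/585.2420 = 0.3949
W = 0.3949 * 5830.0520 = 2302.2570 kJ
Qc = 5830.0520 - 2302.2570 = 3527.7950 kJ

eta = 39.4895%, W = 2302.2570 kJ, Qc = 3527.7950 kJ


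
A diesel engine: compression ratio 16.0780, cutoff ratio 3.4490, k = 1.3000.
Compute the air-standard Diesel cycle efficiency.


r^(k-1) = 2.3008
rc^k = 5.0004
eta = 0.4539 = 45.3869%

45.3869%


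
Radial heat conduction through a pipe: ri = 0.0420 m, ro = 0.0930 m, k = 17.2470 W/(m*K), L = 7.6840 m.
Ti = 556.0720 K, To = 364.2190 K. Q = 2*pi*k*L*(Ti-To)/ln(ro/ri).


dT = 191.8530 K
ln(ro/ri) = 0.7949
Q = 2*pi*17.2470*7.6840*191.8530 / 0.7949 = 200965.0631 W

200965.0631 W


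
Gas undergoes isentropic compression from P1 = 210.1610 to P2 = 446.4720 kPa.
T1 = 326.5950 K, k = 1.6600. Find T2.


(k-1)/k = 0.3976
(P2/P1)^exp = 1.3493
T2 = 326.5950 * 1.3493 = 440.6744 K

440.6744 K


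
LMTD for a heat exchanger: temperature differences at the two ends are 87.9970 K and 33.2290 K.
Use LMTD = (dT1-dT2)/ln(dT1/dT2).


dT1/dT2 = 2.6482
ln(dT1/dT2) = 0.9739
LMTD = 54.7680 / 0.9739 = 56.2369 K

56.2369 K


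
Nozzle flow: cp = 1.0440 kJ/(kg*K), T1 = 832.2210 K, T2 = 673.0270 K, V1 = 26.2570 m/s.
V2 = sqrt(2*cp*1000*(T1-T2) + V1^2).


dT = 159.1940 K
2*cp*1000*dT = 332397.0720
V1^2 = 689.4300
V2 = sqrt(333086.5020) = 577.1365 m/s

577.1365 m/s


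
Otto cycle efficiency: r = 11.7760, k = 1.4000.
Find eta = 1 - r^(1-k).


r^(k-1) = 2.6816
eta = 1 - 1/2.6816 = 0.6271 = 62.7093%

62.7093%


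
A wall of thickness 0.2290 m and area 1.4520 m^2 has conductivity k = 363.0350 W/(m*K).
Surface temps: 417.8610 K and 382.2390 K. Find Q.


dT = 35.6220 K
Q = 363.0350 * 1.4520 * 35.6220 / 0.2290 = 81996.9938 W

81996.9938 W


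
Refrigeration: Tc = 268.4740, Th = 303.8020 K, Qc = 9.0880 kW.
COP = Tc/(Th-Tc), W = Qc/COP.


COP = 268.4740 / 35.3280 = 7.5995
W = 9.0880 / 7.5995 = 1.1959 kW

COP = 7.5995, W = 1.1959 kW


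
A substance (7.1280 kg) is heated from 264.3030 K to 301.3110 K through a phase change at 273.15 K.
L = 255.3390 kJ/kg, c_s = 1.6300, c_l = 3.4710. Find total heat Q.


Q1 (sensible, solid) = 7.1280 * 1.6300 * 8.8470 = 102.7901 kJ
Q2 (latent) = 7.1280 * 255.3390 = 1820.0564 kJ
Q3 (sensible, liquid) = 7.1280 * 3.4710 * 28.1610 = 696.7394 kJ
Q_total = 2619.5859 kJ

2619.5859 kJ


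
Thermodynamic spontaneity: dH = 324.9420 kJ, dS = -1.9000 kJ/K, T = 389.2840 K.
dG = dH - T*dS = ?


T*dS = 389.2840 * -1.9000 = -739.6396 kJ
dG = 324.9420 + 739.6396 = 1064.5816 kJ (non-spontaneous)

dG = 1064.5816 kJ, non-spontaneous


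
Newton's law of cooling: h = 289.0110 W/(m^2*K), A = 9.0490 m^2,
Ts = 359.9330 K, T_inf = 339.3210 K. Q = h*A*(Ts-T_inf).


dT = 20.6120 K
Q = 289.0110 * 9.0490 * 20.6120 = 53905.7502 W

53905.7502 W


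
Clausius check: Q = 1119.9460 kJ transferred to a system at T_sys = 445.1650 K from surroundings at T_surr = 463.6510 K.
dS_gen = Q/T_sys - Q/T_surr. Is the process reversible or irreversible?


dS_sys = 1119.9460/445.1650 = 2.5158 kJ/K
dS_surr = -1119.9460/463.6510 = -2.4155 kJ/K
dS_gen = 2.5158 - 2.4155 = 0.1003 kJ/K (irreversible)

dS_gen = 0.1003 kJ/K, irreversible


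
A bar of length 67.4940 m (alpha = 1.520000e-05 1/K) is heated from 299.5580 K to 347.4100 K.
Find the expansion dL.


dT = 47.8520 K
dL = 1.520000e-05 * 67.4940 * 47.8520 = 0.049092 m
L_final = 67.543092 m

dL = 0.049092 m


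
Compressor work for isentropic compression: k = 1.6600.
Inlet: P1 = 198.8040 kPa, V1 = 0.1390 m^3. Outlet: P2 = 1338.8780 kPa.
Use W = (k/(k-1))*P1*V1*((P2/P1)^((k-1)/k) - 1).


(k-1)/k = 0.3976
(P2/P1)^exp = 2.1347
W = 2.5152 * 198.8040 * 0.1390 * (2.1347 - 1) = 78.8629 kJ

78.8629 kJ


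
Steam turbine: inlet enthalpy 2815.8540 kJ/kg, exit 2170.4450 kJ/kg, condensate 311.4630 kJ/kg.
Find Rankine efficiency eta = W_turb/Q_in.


W = 645.4090 kJ/kg
Q_in = 2504.3910 kJ/kg
eta = 0.2577 = 25.7711%

eta = 25.7711%


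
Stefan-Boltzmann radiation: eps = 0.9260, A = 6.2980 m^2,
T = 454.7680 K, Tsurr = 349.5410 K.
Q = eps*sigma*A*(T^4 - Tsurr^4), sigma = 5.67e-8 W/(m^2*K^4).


T^4 = 4.2772e+10
Tsurr^4 = 1.4928e+10
Q = 0.9260 * 5.67e-8 * 6.2980 * 2.7844e+10 = 9207.3207 W

9207.3207 W


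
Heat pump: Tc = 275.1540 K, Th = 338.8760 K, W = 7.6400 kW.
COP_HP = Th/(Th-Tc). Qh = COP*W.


COP = 338.8760 / 63.7220 = 5.3180
Qh = 5.3180 * 7.6400 = 40.6298 kW

COP = 5.3180, Qh = 40.6298 kW


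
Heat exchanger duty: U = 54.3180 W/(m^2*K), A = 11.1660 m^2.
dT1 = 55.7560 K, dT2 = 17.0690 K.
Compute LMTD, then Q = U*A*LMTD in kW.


LMTD = 32.6825 K
Q = 54.3180 * 11.1660 * 32.6825 = 19822.4380 W = 19.8224 kW

19.8224 kW


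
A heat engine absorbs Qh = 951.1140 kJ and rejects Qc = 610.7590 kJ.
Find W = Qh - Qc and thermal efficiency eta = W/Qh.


W = 951.1140 - 610.7590 = 340.3550 kJ
eta = 340.3550 / 951.1140 = 0.3578 = 35.7849%

W = 340.3550 kJ, eta = 35.7849%


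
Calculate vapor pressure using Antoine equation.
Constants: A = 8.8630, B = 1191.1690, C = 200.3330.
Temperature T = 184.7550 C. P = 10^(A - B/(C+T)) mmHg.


C+T = 385.0880
B/(C+T) = 3.0932
log10(P) = 8.8630 - 3.0932 = 5.7698
P = 10^5.7698 = 588520.4676 mmHg

588520.4676 mmHg


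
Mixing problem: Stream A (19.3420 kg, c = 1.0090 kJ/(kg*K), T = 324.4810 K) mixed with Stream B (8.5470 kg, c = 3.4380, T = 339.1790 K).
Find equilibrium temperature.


num = 16299.2310
den = 48.9007
Tf = 333.3131 K

333.3131 K


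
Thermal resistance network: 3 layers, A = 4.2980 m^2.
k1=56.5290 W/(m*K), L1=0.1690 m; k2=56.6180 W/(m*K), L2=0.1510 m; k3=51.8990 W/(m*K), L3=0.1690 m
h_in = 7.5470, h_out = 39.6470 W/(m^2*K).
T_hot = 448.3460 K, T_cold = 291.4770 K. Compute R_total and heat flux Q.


R_conv_in = 1/(7.5470*4.2980) = 0.0308
R_1 = 0.1690/(56.5290*4.2980) = 0.0007
R_2 = 0.1510/(56.6180*4.2980) = 0.0006
R_3 = 0.1690/(51.8990*4.2980) = 0.0008
R_conv_out = 1/(39.6470*4.2980) = 0.0059
R_total = 0.0388 K/W
Q = 156.8690 / 0.0388 = 4046.0214 W

R_total = 0.0388 K/W, Q = 4046.0214 W


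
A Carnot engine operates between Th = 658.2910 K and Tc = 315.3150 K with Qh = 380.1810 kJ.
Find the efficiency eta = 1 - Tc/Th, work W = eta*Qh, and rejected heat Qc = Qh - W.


eta = 1 - 315.3150/658.2910 = 0.5210
W = 0.5210 * 380.1810 = 198.0780 kJ
Qc = 380.1810 - 198.0780 = 182.1030 kJ

eta = 52.1010%, W = 198.0780 kJ, Qc = 182.1030 kJ


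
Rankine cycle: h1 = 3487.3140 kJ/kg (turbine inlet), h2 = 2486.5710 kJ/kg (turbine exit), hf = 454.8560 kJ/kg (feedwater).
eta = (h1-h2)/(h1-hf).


W = 1000.7430 kJ/kg
Q_in = 3032.4580 kJ/kg
eta = 0.3300 = 33.0011%

eta = 33.0011%


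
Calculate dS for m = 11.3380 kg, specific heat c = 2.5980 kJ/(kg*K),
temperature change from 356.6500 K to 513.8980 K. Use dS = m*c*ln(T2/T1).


T2/T1 = 1.4409
ln(T2/T1) = 0.3653
dS = 11.3380 * 2.5980 * 0.3653 = 10.7594 kJ/K

10.7594 kJ/K


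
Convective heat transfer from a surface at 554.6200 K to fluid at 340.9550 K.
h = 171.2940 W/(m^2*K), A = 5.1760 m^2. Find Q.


dT = 213.6650 K
Q = 171.2940 * 5.1760 * 213.6650 = 189439.1803 W

189439.1803 W


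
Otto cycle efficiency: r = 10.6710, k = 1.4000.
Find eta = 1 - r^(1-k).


r^(k-1) = 2.5780
eta = 1 - 1/2.5780 = 0.6121 = 61.2102%

61.2102%


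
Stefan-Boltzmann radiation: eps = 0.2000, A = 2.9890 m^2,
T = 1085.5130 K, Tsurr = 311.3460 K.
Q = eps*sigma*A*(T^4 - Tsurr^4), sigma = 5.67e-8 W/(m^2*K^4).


T^4 = 1.3885e+12
Tsurr^4 = 9.3967e+09
Q = 0.2000 * 5.67e-8 * 2.9890 * 1.3791e+12 = 46744.4414 W

46744.4414 W


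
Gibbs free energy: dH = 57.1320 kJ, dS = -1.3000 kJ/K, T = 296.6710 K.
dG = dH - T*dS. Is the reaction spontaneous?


T*dS = 296.6710 * -1.3000 = -385.6723 kJ
dG = 57.1320 + 385.6723 = 442.8043 kJ (non-spontaneous)

dG = 442.8043 kJ, non-spontaneous


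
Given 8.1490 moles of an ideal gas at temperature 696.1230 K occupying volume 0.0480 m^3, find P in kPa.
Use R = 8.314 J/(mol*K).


P = nRT/V = 8.1490 * 8.314 * 696.1230 / 0.0480
= 47162.8804 / 0.0480 = 982560.0084 Pa = 982.5600 kPa

982.5600 kPa


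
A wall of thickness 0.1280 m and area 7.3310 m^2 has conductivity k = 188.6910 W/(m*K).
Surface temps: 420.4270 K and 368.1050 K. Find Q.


dT = 52.3220 K
Q = 188.6910 * 7.3310 * 52.3220 / 0.1280 = 565442.9224 W

565442.9224 W


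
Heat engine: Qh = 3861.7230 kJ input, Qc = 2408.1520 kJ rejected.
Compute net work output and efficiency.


W = 3861.7230 - 2408.1520 = 1453.5710 kJ
eta = 1453.5710 / 3861.7230 = 0.3764 = 37.6405%

W = 1453.5710 kJ, eta = 37.6405%


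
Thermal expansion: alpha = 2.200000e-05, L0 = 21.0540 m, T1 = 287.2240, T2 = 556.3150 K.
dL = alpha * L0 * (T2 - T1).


dT = 269.0910 K
dL = 2.200000e-05 * 21.0540 * 269.0910 = 0.124640 m
L_final = 21.178640 m

dL = 0.124640 m


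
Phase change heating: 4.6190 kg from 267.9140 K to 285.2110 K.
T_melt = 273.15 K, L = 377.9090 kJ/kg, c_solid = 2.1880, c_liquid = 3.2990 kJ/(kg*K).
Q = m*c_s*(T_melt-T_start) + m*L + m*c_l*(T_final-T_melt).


Q1 (sensible, solid) = 4.6190 * 2.1880 * 5.2360 = 52.9170 kJ
Q2 (latent) = 4.6190 * 377.9090 = 1745.5617 kJ
Q3 (sensible, liquid) = 4.6190 * 3.2990 * 12.0610 = 183.7865 kJ
Q_total = 1982.2651 kJ

1982.2651 kJ


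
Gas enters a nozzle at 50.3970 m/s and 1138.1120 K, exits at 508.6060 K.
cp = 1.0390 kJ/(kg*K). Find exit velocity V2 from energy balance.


dT = 629.5060 K
2*cp*1000*dT = 1308113.4680
V1^2 = 2539.8576
V2 = sqrt(1310653.3256) = 1144.8377 m/s

1144.8377 m/s


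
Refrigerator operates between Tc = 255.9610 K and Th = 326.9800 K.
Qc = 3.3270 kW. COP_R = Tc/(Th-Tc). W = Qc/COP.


COP = 255.9610 / 71.0190 = 3.6041
W = 3.3270 / 3.6041 = 0.9231 kW

COP = 3.6041, W = 0.9231 kW


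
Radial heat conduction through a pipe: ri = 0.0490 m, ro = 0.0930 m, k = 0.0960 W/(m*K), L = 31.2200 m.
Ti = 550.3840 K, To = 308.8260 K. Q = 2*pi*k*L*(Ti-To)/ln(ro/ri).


dT = 241.5580 K
ln(ro/ri) = 0.6408
Q = 2*pi*0.0960*31.2200*241.5580 / 0.6408 = 7098.9975 W

7098.9975 W


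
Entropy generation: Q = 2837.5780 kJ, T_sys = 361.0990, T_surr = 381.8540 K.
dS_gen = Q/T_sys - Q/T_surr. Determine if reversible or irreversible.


dS_sys = 2837.5780/361.0990 = 7.8582 kJ/K
dS_surr = -2837.5780/381.8540 = -7.4311 kJ/K
dS_gen = 7.8582 - 7.4311 = 0.4271 kJ/K (irreversible)

dS_gen = 0.4271 kJ/K, irreversible


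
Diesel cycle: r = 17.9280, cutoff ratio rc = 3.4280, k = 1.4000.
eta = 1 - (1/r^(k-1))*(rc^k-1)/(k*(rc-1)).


r^(k-1) = 3.1726
rc^k = 5.6112
eta = 0.5724 = 57.2411%

57.2411%


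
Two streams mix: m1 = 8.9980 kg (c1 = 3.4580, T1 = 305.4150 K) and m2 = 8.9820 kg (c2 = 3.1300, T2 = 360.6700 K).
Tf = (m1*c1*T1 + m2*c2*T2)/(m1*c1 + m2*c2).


num = 19642.7671
den = 59.2287
Tf = 331.6425 K

331.6425 K


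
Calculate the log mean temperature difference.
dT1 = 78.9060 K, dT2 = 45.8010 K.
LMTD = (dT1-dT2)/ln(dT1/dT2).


dT1/dT2 = 1.7228
ln(dT1/dT2) = 0.5440
LMTD = 33.1050 / 0.5440 = 60.8602 K

60.8602 K


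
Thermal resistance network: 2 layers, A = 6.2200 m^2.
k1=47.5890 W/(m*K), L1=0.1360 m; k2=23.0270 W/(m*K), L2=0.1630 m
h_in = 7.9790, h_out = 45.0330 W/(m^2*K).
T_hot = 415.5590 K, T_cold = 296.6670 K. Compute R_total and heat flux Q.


R_conv_in = 1/(7.9790*6.2200) = 0.0201
R_1 = 0.1360/(47.5890*6.2200) = 0.0005
R_2 = 0.1630/(23.0270*6.2200) = 0.0011
R_conv_out = 1/(45.0330*6.2200) = 0.0036
R_total = 0.0253 K/W
Q = 118.8920 / 0.0253 = 4696.1439 W

R_total = 0.0253 K/W, Q = 4696.1439 W


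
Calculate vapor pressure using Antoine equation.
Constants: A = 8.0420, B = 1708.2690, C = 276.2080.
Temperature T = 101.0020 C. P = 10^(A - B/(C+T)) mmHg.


C+T = 377.2100
B/(C+T) = 4.5287
log10(P) = 8.0420 - 4.5287 = 3.5133
P = 10^3.5133 = 3260.6569 mmHg

3260.6569 mmHg


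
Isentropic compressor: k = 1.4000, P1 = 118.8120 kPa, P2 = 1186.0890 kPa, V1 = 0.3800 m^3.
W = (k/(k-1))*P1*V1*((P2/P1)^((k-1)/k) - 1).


(k-1)/k = 0.2857
(P2/P1)^exp = 1.9298
W = 3.5000 * 118.8120 * 0.3800 * (1.9298 - 1) = 146.9197 kJ

146.9197 kJ


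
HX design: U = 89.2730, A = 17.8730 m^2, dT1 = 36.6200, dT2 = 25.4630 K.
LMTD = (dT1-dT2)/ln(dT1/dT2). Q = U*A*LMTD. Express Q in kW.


LMTD = 30.7044 K
Q = 89.2730 * 17.8730 * 30.7044 = 48991.2132 W = 48.9912 kW

48.9912 kW


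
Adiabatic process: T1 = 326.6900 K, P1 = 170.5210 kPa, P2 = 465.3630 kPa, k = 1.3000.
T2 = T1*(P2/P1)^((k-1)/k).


(k-1)/k = 0.2308
(P2/P1)^exp = 1.2607
T2 = 326.6900 * 1.2607 = 411.8646 K

411.8646 K


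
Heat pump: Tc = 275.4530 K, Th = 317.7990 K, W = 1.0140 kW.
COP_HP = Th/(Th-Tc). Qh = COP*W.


COP = 317.7990 / 42.3460 = 7.5048
Qh = 7.5048 * 1.0140 = 7.6099 kW

COP = 7.5048, Qh = 7.6099 kW


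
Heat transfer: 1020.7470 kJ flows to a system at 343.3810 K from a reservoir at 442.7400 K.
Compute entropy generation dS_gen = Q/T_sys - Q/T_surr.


dS_sys = 1020.7470/343.3810 = 2.9726 kJ/K
dS_surr = -1020.7470/442.7400 = -2.3055 kJ/K
dS_gen = 2.9726 - 2.3055 = 0.6671 kJ/K (irreversible)

dS_gen = 0.6671 kJ/K, irreversible


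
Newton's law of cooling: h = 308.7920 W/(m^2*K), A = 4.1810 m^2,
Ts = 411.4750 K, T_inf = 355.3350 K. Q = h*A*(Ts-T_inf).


dT = 56.1400 K
Q = 308.7920 * 4.1810 * 56.1400 = 72480.0720 W

72480.0720 W


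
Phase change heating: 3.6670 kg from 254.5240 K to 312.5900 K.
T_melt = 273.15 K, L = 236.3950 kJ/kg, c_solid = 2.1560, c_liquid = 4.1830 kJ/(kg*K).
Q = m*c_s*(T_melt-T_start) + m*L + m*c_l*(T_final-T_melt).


Q1 (sensible, solid) = 3.6670 * 2.1560 * 18.6260 = 147.2581 kJ
Q2 (latent) = 3.6670 * 236.3950 = 866.8605 kJ
Q3 (sensible, liquid) = 3.6670 * 4.1830 * 39.4400 = 604.9726 kJ
Q_total = 1619.0912 kJ

1619.0912 kJ


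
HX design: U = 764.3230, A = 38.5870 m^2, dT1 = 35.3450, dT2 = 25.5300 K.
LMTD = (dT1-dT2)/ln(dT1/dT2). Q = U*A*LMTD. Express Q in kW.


LMTD = 30.1719 K
Q = 764.3230 * 38.5870 * 30.1719 = 889857.7117 W = 889.8577 kW

889.8577 kW


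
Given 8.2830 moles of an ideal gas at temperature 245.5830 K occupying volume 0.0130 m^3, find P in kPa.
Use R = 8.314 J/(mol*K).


P = nRT/V = 8.2830 * 8.314 * 245.5830 / 0.0130
= 16912.0394 / 0.0130 = 1300926.1080 Pa = 1300.9261 kPa

1300.9261 kPa


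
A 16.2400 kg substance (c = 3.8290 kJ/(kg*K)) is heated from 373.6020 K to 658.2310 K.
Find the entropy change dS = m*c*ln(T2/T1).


T2/T1 = 1.7619
ln(T2/T1) = 0.5664
dS = 16.2400 * 3.8290 * 0.5664 = 35.2182 kJ/K

35.2182 kJ/K


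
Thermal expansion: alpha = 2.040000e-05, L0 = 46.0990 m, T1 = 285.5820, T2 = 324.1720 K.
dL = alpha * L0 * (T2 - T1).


dT = 38.5900 K
dL = 2.040000e-05 * 46.0990 * 38.5900 = 0.036291 m
L_final = 46.135291 m

dL = 0.036291 m


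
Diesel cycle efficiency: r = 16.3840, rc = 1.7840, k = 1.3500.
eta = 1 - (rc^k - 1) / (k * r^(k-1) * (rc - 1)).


r^(k-1) = 2.6610
rc^k = 2.1847
eta = 0.5794 = 57.9375%

57.9375%


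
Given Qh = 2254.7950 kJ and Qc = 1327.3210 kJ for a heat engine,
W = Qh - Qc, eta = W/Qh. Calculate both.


W = 2254.7950 - 1327.3210 = 927.4740 kJ
eta = 927.4740 / 2254.7950 = 0.4113 = 41.1334%

W = 927.4740 kJ, eta = 41.1334%


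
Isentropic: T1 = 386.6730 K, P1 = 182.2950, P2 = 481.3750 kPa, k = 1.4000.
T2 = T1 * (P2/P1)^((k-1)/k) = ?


(k-1)/k = 0.2857
(P2/P1)^exp = 1.3197
T2 = 386.6730 * 1.3197 = 510.3076 K

510.3076 K


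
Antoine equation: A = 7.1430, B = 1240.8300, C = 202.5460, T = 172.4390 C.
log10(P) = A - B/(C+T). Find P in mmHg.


C+T = 374.9850
B/(C+T) = 3.3090
log10(P) = 7.1430 - 3.3090 = 3.8340
P = 10^3.8340 = 6823.1927 mmHg

6823.1927 mmHg


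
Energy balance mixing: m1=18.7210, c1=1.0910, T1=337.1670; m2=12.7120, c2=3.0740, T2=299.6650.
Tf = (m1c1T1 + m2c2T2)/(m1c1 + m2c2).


num = 18596.4205
den = 59.5013
Tf = 312.5381 K

312.5381 K


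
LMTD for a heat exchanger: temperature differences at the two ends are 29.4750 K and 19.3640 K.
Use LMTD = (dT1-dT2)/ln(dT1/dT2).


dT1/dT2 = 1.5222
ln(dT1/dT2) = 0.4201
LMTD = 10.1110 / 0.4201 = 24.0665 K

24.0665 K


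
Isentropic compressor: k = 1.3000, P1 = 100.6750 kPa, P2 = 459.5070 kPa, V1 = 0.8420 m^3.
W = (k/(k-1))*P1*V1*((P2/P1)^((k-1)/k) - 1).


(k-1)/k = 0.2308
(P2/P1)^exp = 1.4196
W = 4.3333 * 100.6750 * 0.8420 * (1.4196 - 1) = 154.1272 kJ

154.1272 kJ


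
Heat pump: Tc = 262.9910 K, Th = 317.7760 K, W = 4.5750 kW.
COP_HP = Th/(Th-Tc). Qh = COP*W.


COP = 317.7760 / 54.7850 = 5.8004
Qh = 5.8004 * 4.5750 = 26.5369 kW

COP = 5.8004, Qh = 26.5369 kW


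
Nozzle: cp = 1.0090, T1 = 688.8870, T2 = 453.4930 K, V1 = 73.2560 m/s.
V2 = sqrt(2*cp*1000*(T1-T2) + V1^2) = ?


dT = 235.3940 K
2*cp*1000*dT = 475025.0920
V1^2 = 5366.4415
V2 = sqrt(480391.5335) = 693.1028 m/s

693.1028 m/s


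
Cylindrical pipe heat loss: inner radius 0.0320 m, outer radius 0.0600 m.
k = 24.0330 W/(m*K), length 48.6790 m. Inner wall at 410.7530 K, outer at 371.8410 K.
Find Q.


dT = 38.9120 K
ln(ro/ri) = 0.6286
Q = 2*pi*24.0330*48.6790*38.9120 / 0.6286 = 455022.3162 W

455022.3162 W


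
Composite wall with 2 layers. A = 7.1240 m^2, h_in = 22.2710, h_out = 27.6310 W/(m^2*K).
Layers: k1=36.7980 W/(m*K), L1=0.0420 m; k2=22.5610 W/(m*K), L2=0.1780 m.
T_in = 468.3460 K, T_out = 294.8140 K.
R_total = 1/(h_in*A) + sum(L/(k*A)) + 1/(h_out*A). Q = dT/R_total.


R_conv_in = 1/(22.2710*7.1240) = 0.0063
R_1 = 0.0420/(36.7980*7.1240) = 0.0002
R_2 = 0.1780/(22.5610*7.1240) = 0.0011
R_conv_out = 1/(27.6310*7.1240) = 0.0051
R_total = 0.0127 K/W
Q = 173.5320 / 0.0127 = 13717.1587 W

R_total = 0.0127 K/W, Q = 13717.1587 W


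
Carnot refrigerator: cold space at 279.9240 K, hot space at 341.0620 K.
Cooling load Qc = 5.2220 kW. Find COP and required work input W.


COP = 279.9240 / 61.1380 = 4.5786
W = 5.2220 / 4.5786 = 1.1405 kW

COP = 4.5786, W = 1.1405 kW


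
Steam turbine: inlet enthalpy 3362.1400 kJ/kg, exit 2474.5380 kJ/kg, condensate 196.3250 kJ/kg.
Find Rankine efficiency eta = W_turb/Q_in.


W = 887.6020 kJ/kg
Q_in = 3165.8150 kJ/kg
eta = 0.2804 = 28.0371%

eta = 28.0371%


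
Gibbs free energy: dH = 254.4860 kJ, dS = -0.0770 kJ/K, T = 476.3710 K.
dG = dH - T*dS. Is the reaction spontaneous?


T*dS = 476.3710 * -0.0770 = -36.6806 kJ
dG = 254.4860 + 36.6806 = 291.1666 kJ (non-spontaneous)

dG = 291.1666 kJ, non-spontaneous


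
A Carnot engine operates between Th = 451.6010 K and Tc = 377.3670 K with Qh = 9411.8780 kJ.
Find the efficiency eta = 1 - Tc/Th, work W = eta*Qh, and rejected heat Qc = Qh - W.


eta = 1 - 377.3670/451.6010 = 0.1644
W = 0.1644 * 9411.8780 = 1547.1209 kJ
Qc = 9411.8780 - 1547.1209 = 7864.7571 kJ

eta = 16.4380%, W = 1547.1209 kJ, Qc = 7864.7571 kJ


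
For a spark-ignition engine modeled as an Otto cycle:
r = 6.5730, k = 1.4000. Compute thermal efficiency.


r^(k-1) = 2.1238
eta = 1 - 1/2.1238 = 0.5291 = 52.9137%

52.9137%


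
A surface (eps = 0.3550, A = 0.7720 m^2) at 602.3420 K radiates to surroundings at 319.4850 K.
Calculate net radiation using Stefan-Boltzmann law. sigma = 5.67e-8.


T^4 = 1.3164e+11
Tsurr^4 = 1.0418e+10
Q = 0.3550 * 5.67e-8 * 0.7720 * 1.2122e+11 = 1883.6146 W

1883.6146 W


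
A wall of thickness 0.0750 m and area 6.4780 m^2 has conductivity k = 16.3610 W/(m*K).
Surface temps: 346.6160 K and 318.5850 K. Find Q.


dT = 28.0310 K
Q = 16.3610 * 6.4780 * 28.0310 / 0.0750 = 39612.1228 W

39612.1228 W


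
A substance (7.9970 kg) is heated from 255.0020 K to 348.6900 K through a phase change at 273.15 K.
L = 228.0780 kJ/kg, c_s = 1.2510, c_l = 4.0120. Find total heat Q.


Q1 (sensible, solid) = 7.9970 * 1.2510 * 18.1480 = 181.5571 kJ
Q2 (latent) = 7.9970 * 228.0780 = 1823.9398 kJ
Q3 (sensible, liquid) = 7.9970 * 4.0120 * 75.5400 = 2423.6226 kJ
Q_total = 4429.1195 kJ

4429.1195 kJ


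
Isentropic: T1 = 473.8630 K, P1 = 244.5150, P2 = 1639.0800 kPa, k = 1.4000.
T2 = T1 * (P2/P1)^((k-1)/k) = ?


(k-1)/k = 0.2857
(P2/P1)^exp = 1.7222
T2 = 473.8630 * 1.7222 = 816.0880 K

816.0880 K


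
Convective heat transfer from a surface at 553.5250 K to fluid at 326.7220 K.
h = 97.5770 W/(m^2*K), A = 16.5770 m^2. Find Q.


dT = 226.8030 K
Q = 97.5770 * 16.5770 * 226.8030 = 366861.5477 W

366861.5477 W
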